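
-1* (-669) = 669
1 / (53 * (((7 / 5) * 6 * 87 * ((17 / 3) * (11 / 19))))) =95 / 12071598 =0.00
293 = 293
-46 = -46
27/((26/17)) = 459/26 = 17.65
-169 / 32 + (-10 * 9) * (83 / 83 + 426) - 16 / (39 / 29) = -47982079 / 1248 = -38447.18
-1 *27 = -27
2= 2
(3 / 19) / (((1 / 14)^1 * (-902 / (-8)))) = 168 / 8569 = 0.02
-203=-203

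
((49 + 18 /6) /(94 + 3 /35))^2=3312400 /10843849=0.31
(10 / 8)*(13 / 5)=13 / 4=3.25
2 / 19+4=78 / 19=4.11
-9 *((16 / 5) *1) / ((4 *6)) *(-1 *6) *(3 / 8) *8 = 108 / 5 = 21.60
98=98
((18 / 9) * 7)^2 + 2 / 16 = 1569 / 8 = 196.12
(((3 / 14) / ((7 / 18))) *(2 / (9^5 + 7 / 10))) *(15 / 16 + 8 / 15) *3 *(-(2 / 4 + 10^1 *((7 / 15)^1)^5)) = -77343359 / 1302045885000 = -0.00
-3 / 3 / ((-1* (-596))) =-1 / 596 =-0.00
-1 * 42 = -42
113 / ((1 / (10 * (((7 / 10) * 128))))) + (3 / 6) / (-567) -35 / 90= 57407395 / 567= 101247.61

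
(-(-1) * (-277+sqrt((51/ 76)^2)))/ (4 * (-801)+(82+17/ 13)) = 273013/ 3083244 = 0.09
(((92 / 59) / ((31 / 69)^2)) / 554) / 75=73002 / 392640575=0.00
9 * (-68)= -612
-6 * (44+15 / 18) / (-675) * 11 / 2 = 2959 / 1350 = 2.19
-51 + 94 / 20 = -463 / 10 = -46.30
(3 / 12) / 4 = 1 / 16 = 0.06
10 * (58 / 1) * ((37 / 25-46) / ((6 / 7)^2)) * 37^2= -721724479 / 15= -48114965.27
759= 759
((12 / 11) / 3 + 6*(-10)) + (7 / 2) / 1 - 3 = -1301 / 22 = -59.14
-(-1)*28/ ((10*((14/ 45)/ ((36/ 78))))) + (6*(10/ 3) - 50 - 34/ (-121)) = -40214/ 1573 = -25.57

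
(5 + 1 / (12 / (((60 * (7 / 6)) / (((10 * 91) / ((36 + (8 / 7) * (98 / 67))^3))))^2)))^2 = 4177873689440075145985171993333635677281 / 2103359711716971296152260489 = 1986285876907.70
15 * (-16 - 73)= -1335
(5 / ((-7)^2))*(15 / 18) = 25 / 294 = 0.09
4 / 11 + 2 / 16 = 0.49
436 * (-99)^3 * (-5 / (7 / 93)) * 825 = 162292695889500 / 7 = 23184670841357.14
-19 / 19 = -1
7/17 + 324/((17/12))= 3895/17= 229.12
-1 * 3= -3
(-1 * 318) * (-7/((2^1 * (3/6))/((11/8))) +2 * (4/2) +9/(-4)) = 10017/4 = 2504.25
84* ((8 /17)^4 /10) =172032 /417605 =0.41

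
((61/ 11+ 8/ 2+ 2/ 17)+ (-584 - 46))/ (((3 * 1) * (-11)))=116003/ 6171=18.80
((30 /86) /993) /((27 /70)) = 350 /384291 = 0.00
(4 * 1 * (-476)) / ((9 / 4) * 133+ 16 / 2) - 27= -40799 / 1229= -33.20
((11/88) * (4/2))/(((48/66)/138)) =759/16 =47.44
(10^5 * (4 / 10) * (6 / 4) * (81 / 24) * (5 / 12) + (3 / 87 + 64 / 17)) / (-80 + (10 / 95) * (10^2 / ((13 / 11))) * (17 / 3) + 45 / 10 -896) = -61649344536 / 672926759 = -91.61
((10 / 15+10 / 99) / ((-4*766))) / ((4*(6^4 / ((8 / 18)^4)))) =-38 / 20150648397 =-0.00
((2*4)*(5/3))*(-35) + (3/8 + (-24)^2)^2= 63694363/192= 331741.47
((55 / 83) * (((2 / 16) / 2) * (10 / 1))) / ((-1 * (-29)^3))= 275 / 16194296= 0.00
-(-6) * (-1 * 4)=-24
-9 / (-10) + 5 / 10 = 7 / 5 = 1.40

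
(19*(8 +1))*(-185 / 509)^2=5852475 / 259081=22.59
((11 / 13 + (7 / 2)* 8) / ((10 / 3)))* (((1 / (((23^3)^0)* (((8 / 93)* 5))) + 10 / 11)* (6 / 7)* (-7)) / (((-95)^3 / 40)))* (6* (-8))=-0.38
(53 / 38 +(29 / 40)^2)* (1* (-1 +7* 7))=175137 / 1900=92.18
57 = 57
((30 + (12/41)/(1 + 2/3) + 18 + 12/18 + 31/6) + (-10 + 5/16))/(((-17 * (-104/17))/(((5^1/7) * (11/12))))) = 4797353/17192448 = 0.28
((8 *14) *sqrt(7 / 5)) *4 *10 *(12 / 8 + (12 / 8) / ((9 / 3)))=10601.61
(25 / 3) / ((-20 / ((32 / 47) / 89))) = -40 / 12549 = -0.00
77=77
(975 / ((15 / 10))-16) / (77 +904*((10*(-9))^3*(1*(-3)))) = 634 / 1977048077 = 0.00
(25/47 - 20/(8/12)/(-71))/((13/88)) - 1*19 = -41843/3337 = -12.54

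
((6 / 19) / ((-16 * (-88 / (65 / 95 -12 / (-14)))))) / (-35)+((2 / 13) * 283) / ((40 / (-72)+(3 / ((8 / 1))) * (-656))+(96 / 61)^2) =-236057932243389 / 1323279351634240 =-0.18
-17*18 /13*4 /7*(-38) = 46512 /91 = 511.12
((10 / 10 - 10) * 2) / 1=-18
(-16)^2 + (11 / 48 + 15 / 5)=12443 / 48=259.23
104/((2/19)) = 988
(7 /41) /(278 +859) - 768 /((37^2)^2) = -22682729 /87367763337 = -0.00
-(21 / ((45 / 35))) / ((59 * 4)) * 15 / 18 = -245 / 4248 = -0.06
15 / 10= 3 / 2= 1.50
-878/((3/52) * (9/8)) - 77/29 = -10594271/783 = -13530.36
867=867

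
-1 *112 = -112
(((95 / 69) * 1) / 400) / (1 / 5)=19 / 1104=0.02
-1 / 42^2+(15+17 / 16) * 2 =113335 / 3528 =32.12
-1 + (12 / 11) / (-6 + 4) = -1.55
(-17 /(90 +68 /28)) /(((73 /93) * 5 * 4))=-11067 /944620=-0.01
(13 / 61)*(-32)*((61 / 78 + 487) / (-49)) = 608752 / 8967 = 67.89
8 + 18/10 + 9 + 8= 134/5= 26.80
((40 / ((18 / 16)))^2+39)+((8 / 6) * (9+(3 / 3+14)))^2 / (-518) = 27298309 / 20979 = 1301.22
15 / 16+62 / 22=661 / 176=3.76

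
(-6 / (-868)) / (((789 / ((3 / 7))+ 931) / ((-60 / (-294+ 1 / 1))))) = 5 / 9791474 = 0.00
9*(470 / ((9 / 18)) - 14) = 8334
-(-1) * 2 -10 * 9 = -88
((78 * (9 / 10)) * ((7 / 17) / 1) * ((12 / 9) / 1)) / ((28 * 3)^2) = 13 / 2380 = 0.01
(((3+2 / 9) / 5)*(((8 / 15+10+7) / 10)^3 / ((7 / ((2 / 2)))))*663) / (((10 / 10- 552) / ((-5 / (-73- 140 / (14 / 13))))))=-4020309787 / 273364875000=-0.01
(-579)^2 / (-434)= -335241 / 434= -772.44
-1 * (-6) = 6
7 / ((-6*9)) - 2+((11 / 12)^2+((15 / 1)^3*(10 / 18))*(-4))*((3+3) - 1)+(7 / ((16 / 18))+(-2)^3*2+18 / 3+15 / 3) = -16197863 / 432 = -37495.05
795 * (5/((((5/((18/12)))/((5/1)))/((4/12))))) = 3975/2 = 1987.50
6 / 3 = 2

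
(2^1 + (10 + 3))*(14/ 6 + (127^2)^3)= 62938093720370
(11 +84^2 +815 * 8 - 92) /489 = 13495 /489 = 27.60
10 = 10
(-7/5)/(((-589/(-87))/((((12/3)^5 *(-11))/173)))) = 6859776/509485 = 13.46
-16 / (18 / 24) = -64 / 3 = -21.33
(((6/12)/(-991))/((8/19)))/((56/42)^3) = -0.00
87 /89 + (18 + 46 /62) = 54406 /2759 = 19.72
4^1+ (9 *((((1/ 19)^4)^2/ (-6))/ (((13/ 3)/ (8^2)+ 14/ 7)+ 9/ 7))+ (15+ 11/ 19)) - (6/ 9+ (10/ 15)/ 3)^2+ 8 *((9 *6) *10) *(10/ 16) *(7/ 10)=11834754901210161002/ 6200138408688747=1908.79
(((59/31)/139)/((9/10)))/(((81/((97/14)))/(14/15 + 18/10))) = 234643/65966481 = 0.00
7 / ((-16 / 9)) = -63 / 16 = -3.94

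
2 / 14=1 / 7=0.14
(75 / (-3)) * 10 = -250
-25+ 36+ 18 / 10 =64 / 5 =12.80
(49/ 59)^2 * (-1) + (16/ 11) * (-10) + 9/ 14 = -7822575/ 536074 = -14.59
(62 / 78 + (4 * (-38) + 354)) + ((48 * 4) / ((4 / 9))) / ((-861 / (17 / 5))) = 11253943 / 55965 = 201.09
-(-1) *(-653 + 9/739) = -652.99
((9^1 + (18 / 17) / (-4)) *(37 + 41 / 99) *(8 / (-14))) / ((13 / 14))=-44448 / 221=-201.12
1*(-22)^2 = 484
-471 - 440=-911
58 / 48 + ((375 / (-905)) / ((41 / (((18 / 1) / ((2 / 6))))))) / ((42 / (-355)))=7257463 / 1246728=5.82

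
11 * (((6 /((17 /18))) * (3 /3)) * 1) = 1188 /17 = 69.88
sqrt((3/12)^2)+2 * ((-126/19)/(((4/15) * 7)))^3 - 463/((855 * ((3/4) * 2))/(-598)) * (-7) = -1482127361/925965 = -1600.63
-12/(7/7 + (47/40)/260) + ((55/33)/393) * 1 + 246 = 234.06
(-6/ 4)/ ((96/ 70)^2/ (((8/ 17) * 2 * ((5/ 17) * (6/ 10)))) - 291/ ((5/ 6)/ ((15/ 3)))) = 1225/ 1416652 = 0.00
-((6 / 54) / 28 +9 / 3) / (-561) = 757 / 141372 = 0.01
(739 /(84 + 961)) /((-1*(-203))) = 739 /212135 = 0.00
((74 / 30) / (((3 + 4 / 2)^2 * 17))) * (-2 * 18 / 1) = -444 / 2125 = -0.21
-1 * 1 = -1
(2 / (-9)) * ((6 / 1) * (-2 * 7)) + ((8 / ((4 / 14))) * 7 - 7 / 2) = 1267 / 6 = 211.17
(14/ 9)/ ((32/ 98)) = 343/ 72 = 4.76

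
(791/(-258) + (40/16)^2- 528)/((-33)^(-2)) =-98302215/172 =-571524.51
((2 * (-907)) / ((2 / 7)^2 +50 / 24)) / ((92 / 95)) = -1333290 / 1541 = -865.21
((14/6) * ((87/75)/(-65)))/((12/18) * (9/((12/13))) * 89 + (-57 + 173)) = -406/6771375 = -0.00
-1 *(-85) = 85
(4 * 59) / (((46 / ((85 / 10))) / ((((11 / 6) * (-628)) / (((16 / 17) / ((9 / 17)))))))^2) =457695917811 / 135424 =3379725.29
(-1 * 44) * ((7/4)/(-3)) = 77/3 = 25.67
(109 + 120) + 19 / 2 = 477 / 2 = 238.50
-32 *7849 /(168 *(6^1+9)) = -31396 /315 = -99.67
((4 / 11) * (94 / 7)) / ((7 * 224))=47 / 15092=0.00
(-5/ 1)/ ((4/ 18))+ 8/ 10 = -217/ 10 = -21.70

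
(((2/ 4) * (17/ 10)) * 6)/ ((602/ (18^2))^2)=669222/ 453005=1.48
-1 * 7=-7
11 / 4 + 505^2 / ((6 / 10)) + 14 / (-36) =15301585 / 36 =425044.03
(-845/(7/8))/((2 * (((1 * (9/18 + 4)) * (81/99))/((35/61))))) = -371800/4941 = -75.25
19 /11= 1.73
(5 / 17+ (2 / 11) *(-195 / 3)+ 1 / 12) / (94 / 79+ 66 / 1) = -2028167 / 11911152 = -0.17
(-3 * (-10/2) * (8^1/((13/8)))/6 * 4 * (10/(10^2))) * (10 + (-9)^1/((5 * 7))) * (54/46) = 589248/10465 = 56.31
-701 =-701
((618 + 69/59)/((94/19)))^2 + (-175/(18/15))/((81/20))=116798434685803/7474222188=15626.83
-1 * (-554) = 554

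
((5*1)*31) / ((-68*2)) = -155 / 136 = -1.14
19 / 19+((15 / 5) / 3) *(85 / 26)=111 / 26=4.27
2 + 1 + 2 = 5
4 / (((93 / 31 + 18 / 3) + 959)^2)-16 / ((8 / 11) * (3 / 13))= -66997213 / 702768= -95.33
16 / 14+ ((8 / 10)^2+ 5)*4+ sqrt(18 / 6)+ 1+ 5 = sqrt(3)+ 5198 / 175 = 31.43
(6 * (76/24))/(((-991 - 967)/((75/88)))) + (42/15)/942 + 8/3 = 1079919373/405775920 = 2.66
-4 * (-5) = 20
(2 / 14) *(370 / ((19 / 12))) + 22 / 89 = 398086 / 11837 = 33.63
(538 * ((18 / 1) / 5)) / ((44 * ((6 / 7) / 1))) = 5649 / 110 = 51.35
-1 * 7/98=-1/14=-0.07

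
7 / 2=3.50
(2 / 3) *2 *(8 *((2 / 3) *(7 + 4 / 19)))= 8768 / 171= 51.27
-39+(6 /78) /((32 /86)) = -8069 /208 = -38.79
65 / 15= 13 / 3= 4.33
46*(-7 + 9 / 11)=-3128 / 11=-284.36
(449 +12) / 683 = 461 / 683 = 0.67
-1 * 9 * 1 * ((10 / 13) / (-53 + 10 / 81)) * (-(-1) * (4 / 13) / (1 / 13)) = 29160 / 55679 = 0.52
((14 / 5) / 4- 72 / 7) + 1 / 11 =-7311 / 770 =-9.49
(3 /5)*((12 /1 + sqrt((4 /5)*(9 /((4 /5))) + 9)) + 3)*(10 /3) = 6*sqrt(2) + 30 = 38.49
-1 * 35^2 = -1225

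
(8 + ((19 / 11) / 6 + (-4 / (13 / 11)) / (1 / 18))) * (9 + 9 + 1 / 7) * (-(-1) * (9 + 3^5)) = -34412682 / 143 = -240648.13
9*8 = 72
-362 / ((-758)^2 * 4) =-181 / 1149128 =-0.00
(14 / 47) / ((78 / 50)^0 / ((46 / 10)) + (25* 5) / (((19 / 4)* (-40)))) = -1748 / 2585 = -0.68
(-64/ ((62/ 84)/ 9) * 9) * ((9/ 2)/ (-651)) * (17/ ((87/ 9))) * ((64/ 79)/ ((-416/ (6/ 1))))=-28553472/ 28621463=-1.00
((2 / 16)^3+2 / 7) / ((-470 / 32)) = -1031 / 52640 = -0.02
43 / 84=0.51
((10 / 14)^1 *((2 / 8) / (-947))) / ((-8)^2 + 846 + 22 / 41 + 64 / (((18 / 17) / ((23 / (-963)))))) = -1776735 / 8565820173232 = -0.00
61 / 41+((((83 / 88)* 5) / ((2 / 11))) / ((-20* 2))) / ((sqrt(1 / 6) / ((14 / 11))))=61 / 41 - 581* sqrt(6) / 704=-0.53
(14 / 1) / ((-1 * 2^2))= -7 / 2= -3.50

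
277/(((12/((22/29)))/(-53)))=-161491/174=-928.11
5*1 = 5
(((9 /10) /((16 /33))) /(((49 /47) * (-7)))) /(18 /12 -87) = 1551 /521360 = 0.00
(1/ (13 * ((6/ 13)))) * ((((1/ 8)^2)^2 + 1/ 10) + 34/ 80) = 10757/ 122880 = 0.09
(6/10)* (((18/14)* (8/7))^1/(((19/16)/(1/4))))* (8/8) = 864/4655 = 0.19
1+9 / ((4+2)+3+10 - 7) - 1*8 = -25 / 4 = -6.25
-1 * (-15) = 15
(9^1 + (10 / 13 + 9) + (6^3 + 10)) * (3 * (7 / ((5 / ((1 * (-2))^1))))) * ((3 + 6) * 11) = -13230756 / 65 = -203550.09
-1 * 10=-10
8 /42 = 4 /21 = 0.19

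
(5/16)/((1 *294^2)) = 5/1382976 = 0.00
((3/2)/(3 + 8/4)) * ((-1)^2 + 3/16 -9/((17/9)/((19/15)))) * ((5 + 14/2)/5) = -59337/17000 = -3.49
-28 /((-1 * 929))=28 /929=0.03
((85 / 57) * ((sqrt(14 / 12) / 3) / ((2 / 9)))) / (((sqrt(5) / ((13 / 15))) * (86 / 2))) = 0.02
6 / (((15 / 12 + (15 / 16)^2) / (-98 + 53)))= -13824 / 109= -126.83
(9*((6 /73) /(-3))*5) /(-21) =30 /511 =0.06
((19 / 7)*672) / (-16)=-114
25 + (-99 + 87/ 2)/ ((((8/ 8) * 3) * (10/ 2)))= 213/ 10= 21.30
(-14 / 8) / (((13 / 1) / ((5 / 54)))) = -35 / 2808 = -0.01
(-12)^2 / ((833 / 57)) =8208 / 833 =9.85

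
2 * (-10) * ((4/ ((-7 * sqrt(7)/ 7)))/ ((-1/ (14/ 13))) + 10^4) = -200000 -160 * sqrt(7)/ 13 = -200032.56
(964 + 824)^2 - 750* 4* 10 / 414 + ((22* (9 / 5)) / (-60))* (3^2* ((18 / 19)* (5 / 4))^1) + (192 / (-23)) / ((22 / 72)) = 922031779993 / 288420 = 3196837.18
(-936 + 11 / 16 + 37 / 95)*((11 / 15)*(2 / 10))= -15631913 / 114000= -137.12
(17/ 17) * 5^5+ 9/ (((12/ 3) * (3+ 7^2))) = 650009/ 208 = 3125.04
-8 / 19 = -0.42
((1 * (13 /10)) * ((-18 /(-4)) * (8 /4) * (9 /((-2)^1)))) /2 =-1053 /40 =-26.32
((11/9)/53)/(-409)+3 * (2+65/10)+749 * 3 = 886697663/390186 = 2272.50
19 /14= 1.36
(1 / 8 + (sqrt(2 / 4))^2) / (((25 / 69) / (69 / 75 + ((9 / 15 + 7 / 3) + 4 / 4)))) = 2093 / 250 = 8.37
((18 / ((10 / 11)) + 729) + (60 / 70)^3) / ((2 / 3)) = 1927908 / 1715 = 1124.14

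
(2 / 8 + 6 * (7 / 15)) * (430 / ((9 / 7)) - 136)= 54473 / 90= 605.26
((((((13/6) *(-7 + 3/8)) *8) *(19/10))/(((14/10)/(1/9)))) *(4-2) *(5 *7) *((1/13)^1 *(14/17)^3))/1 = -6908020/132651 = -52.08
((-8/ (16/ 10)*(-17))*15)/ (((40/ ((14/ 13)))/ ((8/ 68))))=105/ 26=4.04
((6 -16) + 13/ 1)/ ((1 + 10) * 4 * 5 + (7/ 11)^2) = 363/ 26669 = 0.01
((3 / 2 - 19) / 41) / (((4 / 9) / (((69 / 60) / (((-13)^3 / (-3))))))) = -4347 / 2882464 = -0.00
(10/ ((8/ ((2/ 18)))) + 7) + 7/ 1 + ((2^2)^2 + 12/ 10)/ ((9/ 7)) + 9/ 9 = 1711/ 60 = 28.52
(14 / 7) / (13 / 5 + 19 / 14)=0.51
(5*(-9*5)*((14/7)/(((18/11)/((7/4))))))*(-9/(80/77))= 266805/64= 4168.83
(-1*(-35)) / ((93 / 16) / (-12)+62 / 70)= 78400 / 899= 87.21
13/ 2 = 6.50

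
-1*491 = -491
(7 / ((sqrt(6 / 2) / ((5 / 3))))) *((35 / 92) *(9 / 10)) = 245 *sqrt(3) / 184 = 2.31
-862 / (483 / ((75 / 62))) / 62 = -10775 / 309442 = -0.03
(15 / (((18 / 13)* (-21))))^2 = 4225 / 15876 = 0.27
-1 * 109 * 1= -109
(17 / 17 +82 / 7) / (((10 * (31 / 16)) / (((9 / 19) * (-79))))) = -506232 / 20615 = -24.56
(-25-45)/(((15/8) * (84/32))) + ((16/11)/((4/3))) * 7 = -652/99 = -6.59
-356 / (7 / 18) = -6408 / 7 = -915.43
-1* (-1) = 1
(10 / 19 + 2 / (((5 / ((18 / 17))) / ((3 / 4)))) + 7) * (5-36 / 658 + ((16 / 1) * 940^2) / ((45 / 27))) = 35353396667156 / 531335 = 66536924.29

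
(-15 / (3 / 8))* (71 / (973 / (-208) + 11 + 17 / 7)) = -4135040 / 12741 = -324.55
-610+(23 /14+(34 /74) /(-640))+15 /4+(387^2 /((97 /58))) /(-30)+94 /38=-1095880449813 /305495680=-3587.22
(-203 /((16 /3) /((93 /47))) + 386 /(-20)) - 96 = -716713 /3760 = -190.62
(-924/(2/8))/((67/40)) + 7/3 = -443051/201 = -2204.23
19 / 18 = 1.06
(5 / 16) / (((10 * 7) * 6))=1 / 1344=0.00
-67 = -67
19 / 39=0.49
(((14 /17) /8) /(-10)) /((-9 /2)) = 7 /3060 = 0.00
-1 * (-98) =98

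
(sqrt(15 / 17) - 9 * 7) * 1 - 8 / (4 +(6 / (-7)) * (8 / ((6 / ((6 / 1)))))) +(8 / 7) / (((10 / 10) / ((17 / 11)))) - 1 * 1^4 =-22882 / 385 +sqrt(255) / 17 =-58.49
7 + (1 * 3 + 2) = 12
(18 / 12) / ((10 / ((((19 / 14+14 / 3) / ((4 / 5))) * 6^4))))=20493 / 14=1463.79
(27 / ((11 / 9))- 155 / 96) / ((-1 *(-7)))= 3089 / 1056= 2.93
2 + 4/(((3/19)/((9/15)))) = 86/5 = 17.20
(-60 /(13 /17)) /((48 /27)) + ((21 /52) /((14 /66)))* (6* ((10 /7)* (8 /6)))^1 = -22.38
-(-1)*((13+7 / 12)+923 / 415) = 78721 / 4980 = 15.81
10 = 10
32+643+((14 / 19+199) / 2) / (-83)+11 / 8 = 8517967 / 12616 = 675.17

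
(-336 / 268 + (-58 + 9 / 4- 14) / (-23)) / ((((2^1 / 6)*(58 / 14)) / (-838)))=-96481035 / 89378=-1079.47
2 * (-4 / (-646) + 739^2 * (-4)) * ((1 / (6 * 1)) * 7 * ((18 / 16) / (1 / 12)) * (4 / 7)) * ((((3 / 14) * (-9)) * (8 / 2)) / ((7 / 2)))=1371663713520 / 15827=86666058.86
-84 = -84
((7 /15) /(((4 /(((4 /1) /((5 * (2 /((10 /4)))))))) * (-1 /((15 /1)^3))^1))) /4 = -1575 /16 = -98.44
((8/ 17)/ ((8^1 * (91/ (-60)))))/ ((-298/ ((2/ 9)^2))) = 40/ 6223581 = 0.00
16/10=8/5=1.60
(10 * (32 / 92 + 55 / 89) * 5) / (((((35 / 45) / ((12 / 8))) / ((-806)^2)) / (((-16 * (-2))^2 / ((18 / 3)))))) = 147954858854400 / 14329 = 10325553692.12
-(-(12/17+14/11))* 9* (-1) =-3330/187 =-17.81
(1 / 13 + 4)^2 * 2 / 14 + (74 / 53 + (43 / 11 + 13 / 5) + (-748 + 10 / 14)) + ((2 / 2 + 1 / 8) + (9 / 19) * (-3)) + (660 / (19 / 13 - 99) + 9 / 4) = -17608639278961 / 23737124840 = -741.82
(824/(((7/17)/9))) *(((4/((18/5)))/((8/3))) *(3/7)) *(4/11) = 630360/539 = 1169.50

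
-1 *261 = -261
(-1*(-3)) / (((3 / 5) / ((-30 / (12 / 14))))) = -175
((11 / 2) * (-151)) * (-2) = 1661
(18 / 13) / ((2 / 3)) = 27 / 13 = 2.08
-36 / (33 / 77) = -84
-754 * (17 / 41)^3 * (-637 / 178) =1179852037 / 6133969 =192.35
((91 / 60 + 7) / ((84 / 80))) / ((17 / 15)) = 365 / 51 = 7.16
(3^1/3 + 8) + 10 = 19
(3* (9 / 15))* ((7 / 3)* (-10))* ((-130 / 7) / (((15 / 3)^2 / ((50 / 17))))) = 1560 / 17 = 91.76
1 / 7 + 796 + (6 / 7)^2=39047 / 49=796.88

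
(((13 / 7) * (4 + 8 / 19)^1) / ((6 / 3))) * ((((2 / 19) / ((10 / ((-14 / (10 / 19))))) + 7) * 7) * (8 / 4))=183456 / 475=386.22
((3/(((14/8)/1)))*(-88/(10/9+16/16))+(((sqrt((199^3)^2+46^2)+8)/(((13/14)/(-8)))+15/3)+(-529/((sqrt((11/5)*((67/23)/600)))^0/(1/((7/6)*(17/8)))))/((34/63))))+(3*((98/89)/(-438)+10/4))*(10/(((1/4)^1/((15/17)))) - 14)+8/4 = -67894760.60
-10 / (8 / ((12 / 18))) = -5 / 6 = -0.83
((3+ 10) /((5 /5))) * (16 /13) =16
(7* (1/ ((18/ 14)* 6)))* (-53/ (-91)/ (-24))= -371/ 16848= -0.02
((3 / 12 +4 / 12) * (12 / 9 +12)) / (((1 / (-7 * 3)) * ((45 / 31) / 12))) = -12152 / 9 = -1350.22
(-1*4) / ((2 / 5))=-10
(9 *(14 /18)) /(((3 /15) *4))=35 /4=8.75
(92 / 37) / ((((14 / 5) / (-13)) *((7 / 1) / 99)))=-296010 / 1813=-163.27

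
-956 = -956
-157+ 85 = -72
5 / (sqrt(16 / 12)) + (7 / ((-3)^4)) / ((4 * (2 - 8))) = -7 / 1944 + 5 * sqrt(3) / 2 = 4.33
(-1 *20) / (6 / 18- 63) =15 / 47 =0.32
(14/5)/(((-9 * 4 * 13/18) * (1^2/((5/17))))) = -7/221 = -0.03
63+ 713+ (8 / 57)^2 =2521288 / 3249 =776.02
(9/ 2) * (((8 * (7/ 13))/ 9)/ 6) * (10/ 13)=0.28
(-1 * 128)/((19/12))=-1536/19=-80.84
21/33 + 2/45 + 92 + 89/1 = 89932/495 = 181.68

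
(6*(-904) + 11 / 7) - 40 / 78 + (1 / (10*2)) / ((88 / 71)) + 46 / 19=-5420.48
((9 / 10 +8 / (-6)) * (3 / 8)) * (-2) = 13 / 40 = 0.32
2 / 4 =1 / 2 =0.50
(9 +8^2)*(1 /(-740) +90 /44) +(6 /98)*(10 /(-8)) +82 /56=60071223 /398860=150.61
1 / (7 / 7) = 1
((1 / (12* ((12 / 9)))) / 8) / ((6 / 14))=7 / 384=0.02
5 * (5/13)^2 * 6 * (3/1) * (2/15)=300/169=1.78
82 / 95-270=-25568 / 95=-269.14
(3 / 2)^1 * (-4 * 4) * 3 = -72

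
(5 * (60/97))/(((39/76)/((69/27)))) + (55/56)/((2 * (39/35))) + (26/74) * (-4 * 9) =21461213/6718608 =3.19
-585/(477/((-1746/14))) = 56745/371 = 152.95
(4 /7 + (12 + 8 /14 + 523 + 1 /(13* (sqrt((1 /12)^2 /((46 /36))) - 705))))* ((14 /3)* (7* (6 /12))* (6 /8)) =4461879944571 /679362164 - 7* sqrt(46) /339681082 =6567.75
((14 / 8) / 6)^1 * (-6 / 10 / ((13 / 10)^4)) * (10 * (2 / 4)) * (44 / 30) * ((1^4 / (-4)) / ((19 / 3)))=9625 / 542659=0.02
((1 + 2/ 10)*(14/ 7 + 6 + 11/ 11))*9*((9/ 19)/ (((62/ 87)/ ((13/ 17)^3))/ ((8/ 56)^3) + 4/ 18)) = 0.08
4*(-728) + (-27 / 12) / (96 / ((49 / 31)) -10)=-28957369 / 9944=-2912.04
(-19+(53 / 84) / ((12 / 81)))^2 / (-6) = -2725801 / 75264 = -36.22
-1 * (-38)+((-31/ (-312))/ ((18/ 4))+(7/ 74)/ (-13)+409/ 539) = 1085660159/ 27999972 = 38.77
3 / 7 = 0.43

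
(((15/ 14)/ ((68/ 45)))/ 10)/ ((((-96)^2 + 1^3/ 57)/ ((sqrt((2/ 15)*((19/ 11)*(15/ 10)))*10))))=7695*sqrt(1045)/ 5501077736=0.00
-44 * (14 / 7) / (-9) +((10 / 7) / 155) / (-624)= 1985981 / 203112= 9.78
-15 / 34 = -0.44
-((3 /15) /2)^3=-1 /1000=-0.00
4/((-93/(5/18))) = -10/837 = -0.01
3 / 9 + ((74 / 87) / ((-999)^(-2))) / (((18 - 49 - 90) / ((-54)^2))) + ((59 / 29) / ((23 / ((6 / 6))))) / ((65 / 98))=-321952201092259 / 15737865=-20457171.36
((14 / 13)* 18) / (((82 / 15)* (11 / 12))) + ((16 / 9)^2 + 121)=60801271 / 474903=128.03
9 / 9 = 1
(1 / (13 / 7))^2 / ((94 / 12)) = 294 / 7943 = 0.04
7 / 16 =0.44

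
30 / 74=15 / 37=0.41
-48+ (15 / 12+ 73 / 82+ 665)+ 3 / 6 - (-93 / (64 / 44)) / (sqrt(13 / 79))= 1023 * sqrt(1027) / 208+ 101621 / 164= 777.26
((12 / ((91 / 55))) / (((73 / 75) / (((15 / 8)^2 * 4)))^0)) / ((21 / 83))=18260 / 637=28.67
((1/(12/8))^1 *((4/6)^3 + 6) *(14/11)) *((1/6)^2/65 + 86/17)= 2817598/104247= 27.03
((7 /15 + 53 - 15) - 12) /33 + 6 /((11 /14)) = 4177 /495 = 8.44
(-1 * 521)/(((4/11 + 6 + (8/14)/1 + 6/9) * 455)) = -17193/114140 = -0.15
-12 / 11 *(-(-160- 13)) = -2076 / 11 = -188.73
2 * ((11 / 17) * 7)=154 / 17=9.06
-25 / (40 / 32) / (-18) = 10 / 9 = 1.11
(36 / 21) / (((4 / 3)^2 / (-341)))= -9207 / 28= -328.82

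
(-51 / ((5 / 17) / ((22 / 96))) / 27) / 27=-3179 / 58320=-0.05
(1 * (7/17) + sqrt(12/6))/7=1/17 + sqrt(2)/7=0.26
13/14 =0.93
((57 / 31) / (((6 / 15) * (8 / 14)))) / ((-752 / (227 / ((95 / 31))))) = -4767 / 6016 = -0.79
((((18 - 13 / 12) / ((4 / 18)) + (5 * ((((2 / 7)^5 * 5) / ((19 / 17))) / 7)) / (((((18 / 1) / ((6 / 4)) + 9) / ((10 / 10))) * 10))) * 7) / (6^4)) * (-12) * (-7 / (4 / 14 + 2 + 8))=28587659039 / 8513600256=3.36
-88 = -88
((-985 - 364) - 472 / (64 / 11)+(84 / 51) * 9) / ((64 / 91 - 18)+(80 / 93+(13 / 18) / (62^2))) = 151493903379 / 1759341985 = 86.11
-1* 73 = -73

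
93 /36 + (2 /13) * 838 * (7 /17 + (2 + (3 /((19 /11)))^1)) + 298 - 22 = 40987337 /50388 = 813.43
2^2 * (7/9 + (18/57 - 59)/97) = 11464/16587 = 0.69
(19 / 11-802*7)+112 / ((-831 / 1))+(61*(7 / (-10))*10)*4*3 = -98141501 / 9141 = -10736.41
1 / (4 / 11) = 11 / 4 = 2.75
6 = 6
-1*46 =-46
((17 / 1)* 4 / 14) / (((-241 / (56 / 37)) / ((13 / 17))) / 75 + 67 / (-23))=-6099600 / 7144747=-0.85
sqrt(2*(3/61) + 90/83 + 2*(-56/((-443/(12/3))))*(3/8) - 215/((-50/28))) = 59*sqrt(4406396592310)/11214545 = 11.04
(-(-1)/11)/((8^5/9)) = 9/360448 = 0.00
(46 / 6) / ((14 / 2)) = 23 / 21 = 1.10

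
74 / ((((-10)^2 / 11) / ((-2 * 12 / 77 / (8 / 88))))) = -4884 / 175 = -27.91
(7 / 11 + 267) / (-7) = -2944 / 77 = -38.23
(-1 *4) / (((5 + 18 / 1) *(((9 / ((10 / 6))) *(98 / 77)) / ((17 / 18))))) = -935 / 39123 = -0.02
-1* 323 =-323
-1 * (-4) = 4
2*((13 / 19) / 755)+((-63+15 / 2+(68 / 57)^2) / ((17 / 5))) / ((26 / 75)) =-33161215537 / 722815860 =-45.88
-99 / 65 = -1.52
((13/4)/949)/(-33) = -1/9636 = -0.00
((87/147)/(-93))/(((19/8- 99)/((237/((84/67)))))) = 0.01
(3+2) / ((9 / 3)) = 5 / 3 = 1.67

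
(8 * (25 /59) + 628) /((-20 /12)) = -111756 /295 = -378.83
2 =2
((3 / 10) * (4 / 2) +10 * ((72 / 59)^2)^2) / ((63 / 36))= 13.02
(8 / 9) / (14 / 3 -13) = -8 / 75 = -0.11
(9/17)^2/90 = 9/2890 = 0.00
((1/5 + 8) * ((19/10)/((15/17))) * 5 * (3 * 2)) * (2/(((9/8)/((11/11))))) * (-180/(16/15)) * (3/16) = -119187/4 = -29796.75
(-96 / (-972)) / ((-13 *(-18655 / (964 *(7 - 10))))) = -7712 / 6547905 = -0.00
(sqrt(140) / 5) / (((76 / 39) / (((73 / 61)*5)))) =2847*sqrt(35) / 2318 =7.27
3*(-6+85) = 237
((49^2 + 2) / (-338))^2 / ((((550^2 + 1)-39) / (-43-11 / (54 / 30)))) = -10907217 / 1329018028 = -0.01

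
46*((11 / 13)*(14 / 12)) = 1771 / 39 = 45.41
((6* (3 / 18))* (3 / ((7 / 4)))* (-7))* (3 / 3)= -12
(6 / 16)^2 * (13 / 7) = 117 / 448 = 0.26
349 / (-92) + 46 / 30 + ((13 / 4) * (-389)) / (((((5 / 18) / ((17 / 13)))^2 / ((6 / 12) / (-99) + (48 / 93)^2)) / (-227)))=1576110150083893 / 948218700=1662179.99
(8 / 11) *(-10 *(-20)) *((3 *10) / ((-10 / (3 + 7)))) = -48000 / 11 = -4363.64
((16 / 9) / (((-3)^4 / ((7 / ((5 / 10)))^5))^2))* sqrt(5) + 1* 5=5 + 4628074479616* sqrt(5) / 59049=175255964.31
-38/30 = -19/15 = -1.27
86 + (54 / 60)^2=8681 / 100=86.81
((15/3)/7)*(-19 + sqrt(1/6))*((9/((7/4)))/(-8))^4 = -623295/268912 + 10935*sqrt(6)/537824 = -2.27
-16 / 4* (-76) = 304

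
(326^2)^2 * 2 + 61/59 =1332761404829/59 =22589176353.03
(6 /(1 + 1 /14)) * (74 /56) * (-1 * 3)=-22.20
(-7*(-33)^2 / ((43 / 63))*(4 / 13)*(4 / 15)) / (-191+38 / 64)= 9106944 / 1892215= 4.81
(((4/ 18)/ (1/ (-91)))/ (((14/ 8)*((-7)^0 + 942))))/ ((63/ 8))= -832/ 534681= -0.00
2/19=0.11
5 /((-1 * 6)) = -5 /6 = -0.83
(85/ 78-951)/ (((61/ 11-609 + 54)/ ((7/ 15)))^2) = -439297397/ 641100376800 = -0.00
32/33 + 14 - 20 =-166/33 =-5.03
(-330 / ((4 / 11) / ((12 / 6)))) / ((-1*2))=907.50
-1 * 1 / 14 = -1 / 14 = -0.07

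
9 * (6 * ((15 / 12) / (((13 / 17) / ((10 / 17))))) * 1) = 675 / 13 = 51.92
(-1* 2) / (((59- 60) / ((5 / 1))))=10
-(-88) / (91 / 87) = 7656 / 91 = 84.13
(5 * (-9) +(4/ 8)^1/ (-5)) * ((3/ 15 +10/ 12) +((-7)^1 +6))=-451/ 300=-1.50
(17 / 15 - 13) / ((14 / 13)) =-1157 / 105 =-11.02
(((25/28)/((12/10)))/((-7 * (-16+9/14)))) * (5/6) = 125/21672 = 0.01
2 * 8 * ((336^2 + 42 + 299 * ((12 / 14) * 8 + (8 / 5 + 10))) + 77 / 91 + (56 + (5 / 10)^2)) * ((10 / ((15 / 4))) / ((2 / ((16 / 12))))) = 4601495104 / 1365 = 3371058.68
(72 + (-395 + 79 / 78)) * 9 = -75345 / 26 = -2897.88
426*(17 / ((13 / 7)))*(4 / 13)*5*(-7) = -7097160 / 169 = -41995.03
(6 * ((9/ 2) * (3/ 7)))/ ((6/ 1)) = 27/ 14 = 1.93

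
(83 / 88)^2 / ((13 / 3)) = 20667 / 100672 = 0.21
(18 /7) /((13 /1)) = 18 /91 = 0.20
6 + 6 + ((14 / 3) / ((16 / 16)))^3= 3068 / 27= 113.63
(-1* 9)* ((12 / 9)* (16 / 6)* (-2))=64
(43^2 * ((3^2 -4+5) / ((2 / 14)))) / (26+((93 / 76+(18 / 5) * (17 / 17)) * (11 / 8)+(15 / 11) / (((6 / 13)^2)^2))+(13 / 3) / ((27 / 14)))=350579275200 / 175874803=1993.35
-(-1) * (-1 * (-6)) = 6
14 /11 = 1.27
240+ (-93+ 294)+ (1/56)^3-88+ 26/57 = 3538135609/10010112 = 353.46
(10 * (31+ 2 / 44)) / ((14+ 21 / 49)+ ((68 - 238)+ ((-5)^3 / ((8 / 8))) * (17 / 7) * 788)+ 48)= -23905 / 18427783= -0.00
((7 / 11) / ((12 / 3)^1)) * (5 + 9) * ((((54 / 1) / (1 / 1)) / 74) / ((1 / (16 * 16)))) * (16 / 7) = 387072 / 407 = 951.04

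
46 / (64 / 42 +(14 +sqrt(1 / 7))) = 314916 / 106213-2898 * sqrt(7) / 106213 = 2.89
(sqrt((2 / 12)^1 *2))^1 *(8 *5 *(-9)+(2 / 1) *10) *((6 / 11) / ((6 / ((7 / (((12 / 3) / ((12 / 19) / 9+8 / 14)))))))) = -21760 *sqrt(3) / 1881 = -20.04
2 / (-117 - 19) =-1 / 68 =-0.01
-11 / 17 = -0.65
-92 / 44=-2.09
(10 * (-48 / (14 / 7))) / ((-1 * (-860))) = -12 / 43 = -0.28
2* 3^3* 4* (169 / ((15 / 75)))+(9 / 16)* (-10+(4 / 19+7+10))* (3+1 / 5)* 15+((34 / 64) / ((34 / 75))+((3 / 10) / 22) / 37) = 452141349747 / 2474560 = 182715.86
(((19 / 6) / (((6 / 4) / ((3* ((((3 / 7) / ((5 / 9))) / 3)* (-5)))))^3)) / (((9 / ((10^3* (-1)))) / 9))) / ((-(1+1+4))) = -3078000 / 343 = -8973.76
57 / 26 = 2.19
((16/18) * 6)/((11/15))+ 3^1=113/11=10.27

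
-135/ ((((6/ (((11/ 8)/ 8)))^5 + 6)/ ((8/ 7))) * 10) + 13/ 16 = 126632784028217/ 155855791274960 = 0.81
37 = 37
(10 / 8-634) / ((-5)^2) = -25.31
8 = 8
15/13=1.15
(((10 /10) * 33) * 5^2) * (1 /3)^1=275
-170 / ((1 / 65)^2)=-718250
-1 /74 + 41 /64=1485 /2368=0.63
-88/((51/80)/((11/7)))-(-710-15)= 181385/357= 508.08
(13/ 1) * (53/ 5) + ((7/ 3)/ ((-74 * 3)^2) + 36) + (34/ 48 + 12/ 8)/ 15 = 257184517/ 1478520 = 173.95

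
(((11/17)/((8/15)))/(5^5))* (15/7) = 99/119000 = 0.00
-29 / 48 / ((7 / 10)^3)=-3625 / 2058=-1.76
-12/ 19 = -0.63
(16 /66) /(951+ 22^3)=8 /382767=0.00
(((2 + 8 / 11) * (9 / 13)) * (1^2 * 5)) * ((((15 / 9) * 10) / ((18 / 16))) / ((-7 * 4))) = -5000 / 1001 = -5.00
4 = 4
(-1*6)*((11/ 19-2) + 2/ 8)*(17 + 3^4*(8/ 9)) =23763/ 38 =625.34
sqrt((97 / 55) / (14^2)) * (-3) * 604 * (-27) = 24462 * sqrt(5335) / 385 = 4640.86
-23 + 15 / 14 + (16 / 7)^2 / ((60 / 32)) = -28139 / 1470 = -19.14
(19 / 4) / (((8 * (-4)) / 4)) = -19 / 32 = -0.59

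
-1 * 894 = -894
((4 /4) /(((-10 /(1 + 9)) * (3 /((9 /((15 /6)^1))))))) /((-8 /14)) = 21 /10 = 2.10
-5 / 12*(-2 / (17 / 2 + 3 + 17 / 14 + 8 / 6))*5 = 35 / 118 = 0.30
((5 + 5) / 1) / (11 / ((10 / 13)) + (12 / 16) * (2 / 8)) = 800 / 1159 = 0.69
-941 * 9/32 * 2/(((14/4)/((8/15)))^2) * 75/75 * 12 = -180672/1225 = -147.49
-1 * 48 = -48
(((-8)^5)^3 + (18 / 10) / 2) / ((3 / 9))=-1055531162664933 / 10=-105553116266493.30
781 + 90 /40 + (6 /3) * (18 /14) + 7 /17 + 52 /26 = 375199 /476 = 788.23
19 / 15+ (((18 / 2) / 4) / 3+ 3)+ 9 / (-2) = 31 / 60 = 0.52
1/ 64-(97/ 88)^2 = -1161/ 968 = -1.20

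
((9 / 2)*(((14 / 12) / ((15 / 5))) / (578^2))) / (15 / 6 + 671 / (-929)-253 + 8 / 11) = -71533 / 3420764251656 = -0.00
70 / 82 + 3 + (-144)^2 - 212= 20527.85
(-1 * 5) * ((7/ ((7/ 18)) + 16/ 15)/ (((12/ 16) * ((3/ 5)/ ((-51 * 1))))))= 10804.44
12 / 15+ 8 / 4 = 14 / 5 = 2.80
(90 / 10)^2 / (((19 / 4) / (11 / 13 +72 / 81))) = 7308 / 247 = 29.59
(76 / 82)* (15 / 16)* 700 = 49875 / 82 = 608.23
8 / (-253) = -8 / 253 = -0.03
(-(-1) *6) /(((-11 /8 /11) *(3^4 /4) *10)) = -0.24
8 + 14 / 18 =79 / 9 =8.78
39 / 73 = 0.53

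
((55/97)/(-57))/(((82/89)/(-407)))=1992265/453378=4.39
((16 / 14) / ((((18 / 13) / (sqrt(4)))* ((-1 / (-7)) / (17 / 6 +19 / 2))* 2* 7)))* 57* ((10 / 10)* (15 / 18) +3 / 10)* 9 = 621452 / 105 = 5918.59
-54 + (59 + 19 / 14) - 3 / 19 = 6.20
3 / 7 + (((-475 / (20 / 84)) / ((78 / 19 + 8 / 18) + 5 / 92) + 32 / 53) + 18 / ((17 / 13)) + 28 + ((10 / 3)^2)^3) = 981.23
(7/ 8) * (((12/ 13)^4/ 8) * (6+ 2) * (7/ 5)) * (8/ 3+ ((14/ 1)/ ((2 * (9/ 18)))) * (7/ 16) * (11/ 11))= 7.82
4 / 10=2 / 5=0.40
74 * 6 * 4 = 1776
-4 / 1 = -4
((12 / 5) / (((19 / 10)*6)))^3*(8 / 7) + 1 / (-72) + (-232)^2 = 186066112115 / 3456936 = 53824.00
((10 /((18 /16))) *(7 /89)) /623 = 80 /71289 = 0.00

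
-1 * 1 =-1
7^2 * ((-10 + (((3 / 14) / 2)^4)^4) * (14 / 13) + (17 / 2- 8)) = -1361073979848650342213823 / 2704878351759146221568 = -503.19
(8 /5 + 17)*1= 93 /5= 18.60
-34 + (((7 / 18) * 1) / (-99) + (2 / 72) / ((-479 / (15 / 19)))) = -1102951675 / 32435964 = -34.00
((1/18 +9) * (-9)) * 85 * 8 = -55420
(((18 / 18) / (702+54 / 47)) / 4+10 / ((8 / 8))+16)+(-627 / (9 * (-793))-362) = -35213047369 / 104828256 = -335.91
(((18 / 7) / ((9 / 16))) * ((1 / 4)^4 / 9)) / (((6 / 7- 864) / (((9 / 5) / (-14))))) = 1 / 3383520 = 0.00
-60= -60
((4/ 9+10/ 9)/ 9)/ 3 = 14/ 243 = 0.06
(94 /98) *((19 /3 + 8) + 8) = 3149 /147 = 21.42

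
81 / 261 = 9 / 29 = 0.31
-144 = -144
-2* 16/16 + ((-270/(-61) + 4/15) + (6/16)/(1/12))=13163/1830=7.19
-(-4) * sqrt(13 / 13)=4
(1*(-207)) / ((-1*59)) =207 / 59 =3.51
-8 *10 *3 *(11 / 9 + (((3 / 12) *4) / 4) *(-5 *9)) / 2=3610 / 3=1203.33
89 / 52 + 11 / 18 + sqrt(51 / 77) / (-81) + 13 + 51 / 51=7639 / 468-sqrt(3927) / 6237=16.31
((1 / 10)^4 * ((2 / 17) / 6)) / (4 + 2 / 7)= 7 / 15300000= 0.00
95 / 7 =13.57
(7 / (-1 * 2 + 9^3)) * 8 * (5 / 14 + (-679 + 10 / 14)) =-37964 / 727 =-52.22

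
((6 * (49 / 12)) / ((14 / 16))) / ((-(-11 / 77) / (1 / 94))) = 98 / 47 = 2.09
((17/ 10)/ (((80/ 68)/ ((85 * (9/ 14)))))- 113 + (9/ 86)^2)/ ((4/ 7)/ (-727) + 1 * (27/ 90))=-25616678869/ 225237784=-113.73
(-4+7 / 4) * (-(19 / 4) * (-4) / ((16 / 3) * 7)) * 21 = -1539 / 64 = -24.05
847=847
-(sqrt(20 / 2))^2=-10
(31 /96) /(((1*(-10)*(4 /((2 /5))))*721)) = -31 /6921600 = -0.00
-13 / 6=-2.17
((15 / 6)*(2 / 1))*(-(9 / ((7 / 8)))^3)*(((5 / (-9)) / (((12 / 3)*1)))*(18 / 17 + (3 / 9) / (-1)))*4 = 12787200 / 5831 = 2192.97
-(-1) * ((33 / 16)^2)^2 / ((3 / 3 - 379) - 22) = -1185921 / 26214400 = -0.05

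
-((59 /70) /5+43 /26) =-4146 /2275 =-1.82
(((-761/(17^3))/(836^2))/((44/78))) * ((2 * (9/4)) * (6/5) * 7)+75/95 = 298182047469/377704365280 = 0.79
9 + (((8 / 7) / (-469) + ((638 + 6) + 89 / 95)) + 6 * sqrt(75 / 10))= 3 * sqrt(30) + 203952332 / 311885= 670.37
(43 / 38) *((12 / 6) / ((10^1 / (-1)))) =-43 / 190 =-0.23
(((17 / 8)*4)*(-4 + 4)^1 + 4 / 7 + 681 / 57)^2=2772225 / 17689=156.72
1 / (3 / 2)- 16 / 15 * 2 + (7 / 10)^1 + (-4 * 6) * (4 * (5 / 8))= -1823 / 30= -60.77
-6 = -6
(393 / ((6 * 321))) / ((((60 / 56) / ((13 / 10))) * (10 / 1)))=0.02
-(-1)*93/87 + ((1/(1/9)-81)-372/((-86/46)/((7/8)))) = 257315/2494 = 103.17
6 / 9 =2 / 3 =0.67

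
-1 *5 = -5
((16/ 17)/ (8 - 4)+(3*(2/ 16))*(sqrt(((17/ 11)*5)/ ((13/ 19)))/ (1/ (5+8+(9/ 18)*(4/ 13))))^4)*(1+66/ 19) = 568682346450409615/ 88774671128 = 6405907.67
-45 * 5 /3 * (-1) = 75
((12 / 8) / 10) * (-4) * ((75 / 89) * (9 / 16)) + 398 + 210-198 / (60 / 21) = 3833519 / 7120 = 538.42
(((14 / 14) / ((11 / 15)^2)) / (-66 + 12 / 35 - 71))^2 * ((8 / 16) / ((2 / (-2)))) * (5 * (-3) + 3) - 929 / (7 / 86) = -26759970192498556 / 2344604220343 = -11413.43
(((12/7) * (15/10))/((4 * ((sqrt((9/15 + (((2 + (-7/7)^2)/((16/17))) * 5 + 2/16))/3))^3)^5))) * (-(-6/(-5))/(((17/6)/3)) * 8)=-0.00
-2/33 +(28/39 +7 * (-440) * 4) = -1761666/143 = -12319.34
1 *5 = 5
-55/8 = -6.88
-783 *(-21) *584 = 9602712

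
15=15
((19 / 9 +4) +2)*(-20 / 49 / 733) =-1460 / 323253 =-0.00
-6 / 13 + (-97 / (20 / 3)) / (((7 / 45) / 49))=-238353 / 52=-4583.71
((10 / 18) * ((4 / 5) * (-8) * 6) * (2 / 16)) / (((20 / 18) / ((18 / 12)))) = -18 / 5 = -3.60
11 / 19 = 0.58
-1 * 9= -9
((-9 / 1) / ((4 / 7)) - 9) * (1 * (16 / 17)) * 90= -2096.47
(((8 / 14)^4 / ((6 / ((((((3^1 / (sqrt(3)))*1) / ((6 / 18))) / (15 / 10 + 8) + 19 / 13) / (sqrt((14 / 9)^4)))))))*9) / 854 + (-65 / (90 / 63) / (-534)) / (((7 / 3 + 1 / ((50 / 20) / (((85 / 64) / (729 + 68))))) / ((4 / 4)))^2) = 23328*sqrt(3) / 954486337 + 29201703755298869136 / 1853575359131668577951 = 0.02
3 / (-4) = -3 / 4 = -0.75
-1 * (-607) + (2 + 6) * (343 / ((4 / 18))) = 12955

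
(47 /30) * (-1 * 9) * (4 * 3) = -846 /5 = -169.20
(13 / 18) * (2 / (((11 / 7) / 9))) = 91 / 11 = 8.27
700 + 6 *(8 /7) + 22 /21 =14866 /21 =707.90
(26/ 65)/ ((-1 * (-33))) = 2/ 165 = 0.01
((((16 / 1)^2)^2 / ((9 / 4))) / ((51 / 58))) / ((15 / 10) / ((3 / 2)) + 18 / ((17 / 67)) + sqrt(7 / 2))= 37189844992 / 80714745- 258473984 * sqrt(14) / 80714745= 448.77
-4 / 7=-0.57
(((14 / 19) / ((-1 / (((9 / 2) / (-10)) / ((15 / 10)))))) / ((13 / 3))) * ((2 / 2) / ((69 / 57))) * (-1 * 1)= -63 / 1495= -0.04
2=2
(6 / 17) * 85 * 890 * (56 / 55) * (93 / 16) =1738170 / 11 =158015.45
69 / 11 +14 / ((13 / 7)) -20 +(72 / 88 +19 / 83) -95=-1188582 / 11869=-100.14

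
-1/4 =-0.25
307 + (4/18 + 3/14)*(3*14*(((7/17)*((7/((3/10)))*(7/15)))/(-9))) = 1230487/4131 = 297.87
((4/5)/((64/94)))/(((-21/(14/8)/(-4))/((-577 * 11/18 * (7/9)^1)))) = -2088163/19440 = -107.42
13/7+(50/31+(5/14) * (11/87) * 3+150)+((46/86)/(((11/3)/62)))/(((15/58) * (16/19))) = 11616696529/59531780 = 195.13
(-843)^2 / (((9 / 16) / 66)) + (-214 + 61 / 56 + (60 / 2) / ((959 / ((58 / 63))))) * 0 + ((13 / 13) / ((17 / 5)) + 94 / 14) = 9922555938 / 119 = 83382823.01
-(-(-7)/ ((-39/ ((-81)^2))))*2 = 30618/ 13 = 2355.23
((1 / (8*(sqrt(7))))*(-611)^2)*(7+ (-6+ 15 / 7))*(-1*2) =-4106531*sqrt(7) / 98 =-110865.92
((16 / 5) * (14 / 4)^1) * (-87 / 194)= -2436 / 485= -5.02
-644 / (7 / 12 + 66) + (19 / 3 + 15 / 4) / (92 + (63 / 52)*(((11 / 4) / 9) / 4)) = -1756272032 / 183660537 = -9.56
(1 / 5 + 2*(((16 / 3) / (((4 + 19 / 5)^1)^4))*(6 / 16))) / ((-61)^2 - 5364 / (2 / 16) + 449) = -2325941 / 448136656110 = -0.00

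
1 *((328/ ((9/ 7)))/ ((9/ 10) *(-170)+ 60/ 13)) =-29848/ 17361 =-1.72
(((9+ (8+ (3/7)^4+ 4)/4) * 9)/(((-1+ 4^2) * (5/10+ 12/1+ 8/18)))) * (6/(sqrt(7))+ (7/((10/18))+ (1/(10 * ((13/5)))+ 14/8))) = 9.27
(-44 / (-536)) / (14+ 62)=11 / 10184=0.00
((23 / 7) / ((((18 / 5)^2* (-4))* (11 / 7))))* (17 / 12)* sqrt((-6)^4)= -2.06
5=5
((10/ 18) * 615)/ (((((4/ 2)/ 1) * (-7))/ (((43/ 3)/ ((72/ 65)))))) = -2864875/ 9072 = -315.79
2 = 2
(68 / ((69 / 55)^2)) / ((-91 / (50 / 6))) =-5142500 / 1299753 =-3.96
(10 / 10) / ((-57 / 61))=-61 / 57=-1.07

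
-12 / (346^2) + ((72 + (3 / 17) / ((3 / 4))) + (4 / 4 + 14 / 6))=115346213 / 1526379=75.57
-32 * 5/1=-160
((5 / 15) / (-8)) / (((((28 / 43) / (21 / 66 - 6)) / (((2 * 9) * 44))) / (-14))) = -16125 / 4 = -4031.25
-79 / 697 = -0.11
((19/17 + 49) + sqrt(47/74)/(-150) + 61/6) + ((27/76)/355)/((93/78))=642871528/10663845- sqrt(3478)/11100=60.28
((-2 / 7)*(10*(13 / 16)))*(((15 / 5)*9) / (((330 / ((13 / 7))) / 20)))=-7605 / 1078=-7.05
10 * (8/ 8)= 10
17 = 17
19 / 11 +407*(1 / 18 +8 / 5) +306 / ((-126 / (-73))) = 5910071 / 6930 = 852.82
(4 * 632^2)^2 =2552632508416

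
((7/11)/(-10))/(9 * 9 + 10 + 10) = -7/11110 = -0.00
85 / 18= 4.72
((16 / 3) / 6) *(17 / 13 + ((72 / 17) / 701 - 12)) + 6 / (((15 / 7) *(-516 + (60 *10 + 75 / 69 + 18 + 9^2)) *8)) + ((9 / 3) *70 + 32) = 27451255259489 / 118068392520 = 232.50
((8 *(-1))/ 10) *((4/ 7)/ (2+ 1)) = -16/ 105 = -0.15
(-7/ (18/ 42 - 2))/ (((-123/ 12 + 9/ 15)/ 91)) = -89180/ 2123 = -42.01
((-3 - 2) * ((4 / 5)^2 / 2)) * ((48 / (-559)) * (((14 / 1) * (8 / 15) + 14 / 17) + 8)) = 531712 / 237575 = 2.24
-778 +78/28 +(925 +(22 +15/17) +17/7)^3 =858216328.07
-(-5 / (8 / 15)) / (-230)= -15 / 368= -0.04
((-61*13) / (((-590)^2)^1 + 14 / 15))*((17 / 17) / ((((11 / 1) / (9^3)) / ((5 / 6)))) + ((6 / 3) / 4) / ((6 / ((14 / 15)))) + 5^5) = -1248381043 / 172309962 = -7.24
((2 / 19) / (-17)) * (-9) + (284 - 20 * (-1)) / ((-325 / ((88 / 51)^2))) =-43834294 / 16061175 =-2.73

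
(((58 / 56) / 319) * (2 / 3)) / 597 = 1 / 275814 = 0.00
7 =7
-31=-31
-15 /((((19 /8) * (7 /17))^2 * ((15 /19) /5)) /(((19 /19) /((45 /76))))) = -73984 /441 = -167.76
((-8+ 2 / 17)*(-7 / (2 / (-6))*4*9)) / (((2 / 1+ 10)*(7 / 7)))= -8442 / 17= -496.59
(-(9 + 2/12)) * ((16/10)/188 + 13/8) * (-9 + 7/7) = 33781/282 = 119.79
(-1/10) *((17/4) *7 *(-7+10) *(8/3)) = -23.80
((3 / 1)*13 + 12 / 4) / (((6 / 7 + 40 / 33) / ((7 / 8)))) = 33957 / 1912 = 17.76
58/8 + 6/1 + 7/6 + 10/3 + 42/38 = 1433/76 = 18.86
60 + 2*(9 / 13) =798 / 13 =61.38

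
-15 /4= -3.75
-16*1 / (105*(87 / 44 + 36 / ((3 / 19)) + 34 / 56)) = -176 / 266325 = -0.00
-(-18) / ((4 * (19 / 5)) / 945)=42525 / 38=1119.08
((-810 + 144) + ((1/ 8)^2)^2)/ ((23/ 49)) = -133668815/ 94208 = -1418.87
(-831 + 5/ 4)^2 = 11015761/ 16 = 688485.06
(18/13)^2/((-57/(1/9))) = -12/3211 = -0.00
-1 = -1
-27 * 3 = -81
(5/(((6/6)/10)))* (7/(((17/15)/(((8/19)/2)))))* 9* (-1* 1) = -189000/323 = -585.14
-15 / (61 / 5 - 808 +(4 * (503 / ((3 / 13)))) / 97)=21825 / 1027109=0.02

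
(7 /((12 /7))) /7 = 7 /12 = 0.58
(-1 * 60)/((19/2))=-120/19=-6.32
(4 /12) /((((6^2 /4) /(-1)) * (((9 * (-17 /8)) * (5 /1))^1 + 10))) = 8 /18495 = 0.00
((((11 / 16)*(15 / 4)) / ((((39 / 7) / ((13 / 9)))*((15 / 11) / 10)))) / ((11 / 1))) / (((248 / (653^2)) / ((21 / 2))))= 1149172255 / 142848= 8044.72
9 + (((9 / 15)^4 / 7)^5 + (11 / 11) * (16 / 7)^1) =18089199069648893776 / 1602840423583984375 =11.29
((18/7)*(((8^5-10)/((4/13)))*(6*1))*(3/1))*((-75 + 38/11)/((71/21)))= -7403704074/71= -104277522.17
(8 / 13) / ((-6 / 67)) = -268 / 39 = -6.87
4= 4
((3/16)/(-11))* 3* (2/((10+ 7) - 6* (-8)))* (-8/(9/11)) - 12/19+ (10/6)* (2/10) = -0.28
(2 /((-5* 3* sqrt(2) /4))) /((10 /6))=-4* sqrt(2) /25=-0.23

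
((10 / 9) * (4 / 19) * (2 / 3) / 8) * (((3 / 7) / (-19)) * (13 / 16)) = -65 / 181944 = -0.00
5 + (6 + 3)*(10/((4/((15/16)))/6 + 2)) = 2330/61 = 38.20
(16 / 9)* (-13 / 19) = -208 / 171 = -1.22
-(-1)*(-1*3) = -3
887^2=786769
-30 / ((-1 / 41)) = 1230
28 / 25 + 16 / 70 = 236 / 175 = 1.35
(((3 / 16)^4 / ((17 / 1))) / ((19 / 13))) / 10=1053 / 211681280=0.00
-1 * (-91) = 91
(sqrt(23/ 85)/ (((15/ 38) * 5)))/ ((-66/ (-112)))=2128 * sqrt(1955)/ 210375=0.45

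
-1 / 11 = -0.09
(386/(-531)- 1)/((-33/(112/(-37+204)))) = 102704/2926341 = 0.04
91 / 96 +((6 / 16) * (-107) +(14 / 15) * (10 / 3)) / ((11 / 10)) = -103597 / 3168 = -32.70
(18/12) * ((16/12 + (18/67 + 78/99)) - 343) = -753089/1474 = -510.92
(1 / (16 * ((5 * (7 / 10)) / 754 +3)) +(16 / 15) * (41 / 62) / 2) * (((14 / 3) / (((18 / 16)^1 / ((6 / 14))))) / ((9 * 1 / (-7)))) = -88133948 / 170660115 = -0.52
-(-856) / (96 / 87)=3103 / 4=775.75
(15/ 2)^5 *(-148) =-28096875/ 8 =-3512109.38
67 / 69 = 0.97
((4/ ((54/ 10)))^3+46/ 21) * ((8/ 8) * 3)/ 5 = 357806/ 229635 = 1.56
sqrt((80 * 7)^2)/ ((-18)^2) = 140/ 81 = 1.73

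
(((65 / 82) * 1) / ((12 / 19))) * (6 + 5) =13585 / 984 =13.81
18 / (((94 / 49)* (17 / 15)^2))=99225 / 13583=7.31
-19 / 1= -19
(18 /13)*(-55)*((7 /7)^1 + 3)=-3960 /13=-304.62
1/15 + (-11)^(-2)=136/1815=0.07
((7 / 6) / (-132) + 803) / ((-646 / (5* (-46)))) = 73136435 / 255816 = 285.89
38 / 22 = 19 / 11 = 1.73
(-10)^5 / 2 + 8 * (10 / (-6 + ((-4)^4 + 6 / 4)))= -25149840 / 503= -49999.68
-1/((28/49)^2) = -49/16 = -3.06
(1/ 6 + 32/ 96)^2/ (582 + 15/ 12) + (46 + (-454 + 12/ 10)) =-406.80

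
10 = 10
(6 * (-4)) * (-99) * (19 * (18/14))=406296/7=58042.29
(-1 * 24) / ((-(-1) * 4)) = -6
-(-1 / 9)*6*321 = 214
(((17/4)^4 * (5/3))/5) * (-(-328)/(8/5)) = 17121805/768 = 22294.02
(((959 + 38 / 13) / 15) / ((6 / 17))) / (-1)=-42517 / 234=-181.70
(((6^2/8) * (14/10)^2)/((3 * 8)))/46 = 147/18400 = 0.01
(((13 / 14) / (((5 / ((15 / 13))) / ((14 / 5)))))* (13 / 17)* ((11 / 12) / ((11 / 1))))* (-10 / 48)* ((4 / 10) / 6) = -13 / 24480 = -0.00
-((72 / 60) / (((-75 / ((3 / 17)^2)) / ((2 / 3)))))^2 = -144 / 1305015625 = -0.00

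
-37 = -37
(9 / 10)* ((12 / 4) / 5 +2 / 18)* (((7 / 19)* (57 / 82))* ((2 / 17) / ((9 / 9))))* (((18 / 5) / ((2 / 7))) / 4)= 5292 / 87125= 0.06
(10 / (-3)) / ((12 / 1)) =-5 / 18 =-0.28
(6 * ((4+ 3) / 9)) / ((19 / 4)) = 56 / 57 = 0.98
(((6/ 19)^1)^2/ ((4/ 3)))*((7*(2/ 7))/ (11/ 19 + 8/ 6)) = 0.08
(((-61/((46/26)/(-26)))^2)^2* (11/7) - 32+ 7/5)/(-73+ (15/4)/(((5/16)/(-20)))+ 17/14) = -19878281036135775938/6107529825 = -3254716981.45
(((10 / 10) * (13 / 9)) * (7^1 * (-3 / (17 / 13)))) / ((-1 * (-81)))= -1183 / 4131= -0.29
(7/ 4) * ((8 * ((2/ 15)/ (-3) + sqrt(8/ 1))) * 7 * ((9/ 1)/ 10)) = -98/ 25 + 882 * sqrt(2)/ 5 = 245.55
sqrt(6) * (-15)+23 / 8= -33.87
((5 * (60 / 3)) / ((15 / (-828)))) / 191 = -5520 / 191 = -28.90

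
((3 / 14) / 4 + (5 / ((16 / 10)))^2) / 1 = 4399 / 448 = 9.82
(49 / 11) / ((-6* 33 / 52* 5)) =-0.23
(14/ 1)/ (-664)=-7/ 332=-0.02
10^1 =10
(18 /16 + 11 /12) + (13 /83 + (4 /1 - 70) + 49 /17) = -2062973 /33864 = -60.92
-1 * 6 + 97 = 91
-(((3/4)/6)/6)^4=-1/5308416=-0.00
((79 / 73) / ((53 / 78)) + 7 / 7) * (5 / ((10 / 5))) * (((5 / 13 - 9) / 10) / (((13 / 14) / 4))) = -15728608 / 653861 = -24.05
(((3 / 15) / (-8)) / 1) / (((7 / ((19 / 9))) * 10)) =-19 / 25200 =-0.00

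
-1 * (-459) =459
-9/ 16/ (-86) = 9/ 1376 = 0.01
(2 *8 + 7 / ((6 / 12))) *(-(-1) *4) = 120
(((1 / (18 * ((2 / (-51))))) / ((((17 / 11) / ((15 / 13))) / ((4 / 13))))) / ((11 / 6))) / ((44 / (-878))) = 6585 / 1859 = 3.54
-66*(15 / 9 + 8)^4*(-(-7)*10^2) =-10892127400 / 27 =-403412125.93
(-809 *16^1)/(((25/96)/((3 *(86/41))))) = -320596992/1025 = -312777.55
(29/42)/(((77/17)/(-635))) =-313055/3234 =-96.80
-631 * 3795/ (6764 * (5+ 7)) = -798215/ 27056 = -29.50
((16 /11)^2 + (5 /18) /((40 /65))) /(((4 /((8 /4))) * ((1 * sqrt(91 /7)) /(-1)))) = -44729 * sqrt(13) /453024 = -0.36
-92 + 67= -25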